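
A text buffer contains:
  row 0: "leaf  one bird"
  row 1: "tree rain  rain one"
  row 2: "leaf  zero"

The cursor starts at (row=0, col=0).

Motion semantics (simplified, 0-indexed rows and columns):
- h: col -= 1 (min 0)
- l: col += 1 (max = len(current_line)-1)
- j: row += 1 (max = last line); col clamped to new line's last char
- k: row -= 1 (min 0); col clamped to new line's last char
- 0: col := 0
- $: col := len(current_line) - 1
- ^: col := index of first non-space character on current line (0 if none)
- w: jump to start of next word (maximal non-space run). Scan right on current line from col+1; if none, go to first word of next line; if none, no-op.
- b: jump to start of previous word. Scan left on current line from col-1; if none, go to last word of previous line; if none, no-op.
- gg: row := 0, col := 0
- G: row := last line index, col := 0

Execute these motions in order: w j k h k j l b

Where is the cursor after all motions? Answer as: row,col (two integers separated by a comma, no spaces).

After 1 (w): row=0 col=6 char='o'
After 2 (j): row=1 col=6 char='a'
After 3 (k): row=0 col=6 char='o'
After 4 (h): row=0 col=5 char='_'
After 5 (k): row=0 col=5 char='_'
After 6 (j): row=1 col=5 char='r'
After 7 (l): row=1 col=6 char='a'
After 8 (b): row=1 col=5 char='r'

Answer: 1,5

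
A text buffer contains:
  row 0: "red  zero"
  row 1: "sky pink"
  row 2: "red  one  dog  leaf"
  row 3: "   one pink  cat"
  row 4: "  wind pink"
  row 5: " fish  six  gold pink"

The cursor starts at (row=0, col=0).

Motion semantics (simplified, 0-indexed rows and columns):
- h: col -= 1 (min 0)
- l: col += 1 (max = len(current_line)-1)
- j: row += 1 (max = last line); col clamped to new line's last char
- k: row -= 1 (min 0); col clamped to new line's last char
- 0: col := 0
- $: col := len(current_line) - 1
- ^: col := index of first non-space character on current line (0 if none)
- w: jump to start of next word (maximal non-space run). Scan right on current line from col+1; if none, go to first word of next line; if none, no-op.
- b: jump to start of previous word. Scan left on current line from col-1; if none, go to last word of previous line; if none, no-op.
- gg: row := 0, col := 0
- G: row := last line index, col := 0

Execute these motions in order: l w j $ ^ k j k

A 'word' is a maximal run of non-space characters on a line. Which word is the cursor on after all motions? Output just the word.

Answer: red

Derivation:
After 1 (l): row=0 col=1 char='e'
After 2 (w): row=0 col=5 char='z'
After 3 (j): row=1 col=5 char='i'
After 4 ($): row=1 col=7 char='k'
After 5 (^): row=1 col=0 char='s'
After 6 (k): row=0 col=0 char='r'
After 7 (j): row=1 col=0 char='s'
After 8 (k): row=0 col=0 char='r'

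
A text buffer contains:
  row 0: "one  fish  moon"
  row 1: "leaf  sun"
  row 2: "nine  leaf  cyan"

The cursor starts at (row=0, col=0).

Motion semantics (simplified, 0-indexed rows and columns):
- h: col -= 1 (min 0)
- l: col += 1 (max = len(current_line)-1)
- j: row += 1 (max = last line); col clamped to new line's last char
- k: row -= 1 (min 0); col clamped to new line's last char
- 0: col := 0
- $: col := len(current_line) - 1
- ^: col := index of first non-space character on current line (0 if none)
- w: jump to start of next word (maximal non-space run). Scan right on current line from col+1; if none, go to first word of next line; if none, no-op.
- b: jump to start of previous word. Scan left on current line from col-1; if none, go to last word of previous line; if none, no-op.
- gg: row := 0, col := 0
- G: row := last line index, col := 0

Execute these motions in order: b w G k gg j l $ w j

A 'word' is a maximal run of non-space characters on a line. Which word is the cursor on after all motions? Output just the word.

After 1 (b): row=0 col=0 char='o'
After 2 (w): row=0 col=5 char='f'
After 3 (G): row=2 col=0 char='n'
After 4 (k): row=1 col=0 char='l'
After 5 (gg): row=0 col=0 char='o'
After 6 (j): row=1 col=0 char='l'
After 7 (l): row=1 col=1 char='e'
After 8 ($): row=1 col=8 char='n'
After 9 (w): row=2 col=0 char='n'
After 10 (j): row=2 col=0 char='n'

Answer: nine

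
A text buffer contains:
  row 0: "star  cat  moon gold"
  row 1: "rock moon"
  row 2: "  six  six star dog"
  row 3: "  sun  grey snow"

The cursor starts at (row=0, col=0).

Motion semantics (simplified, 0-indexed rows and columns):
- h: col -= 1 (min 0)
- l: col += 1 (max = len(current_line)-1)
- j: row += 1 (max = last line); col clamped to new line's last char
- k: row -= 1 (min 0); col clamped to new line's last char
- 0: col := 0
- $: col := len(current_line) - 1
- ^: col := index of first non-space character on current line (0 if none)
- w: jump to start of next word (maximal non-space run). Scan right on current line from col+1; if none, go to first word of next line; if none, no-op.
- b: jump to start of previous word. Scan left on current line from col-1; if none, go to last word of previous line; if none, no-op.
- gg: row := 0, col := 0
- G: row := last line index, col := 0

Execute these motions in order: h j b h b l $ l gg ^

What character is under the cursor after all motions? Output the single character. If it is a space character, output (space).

After 1 (h): row=0 col=0 char='s'
After 2 (j): row=1 col=0 char='r'
After 3 (b): row=0 col=16 char='g'
After 4 (h): row=0 col=15 char='_'
After 5 (b): row=0 col=11 char='m'
After 6 (l): row=0 col=12 char='o'
After 7 ($): row=0 col=19 char='d'
After 8 (l): row=0 col=19 char='d'
After 9 (gg): row=0 col=0 char='s'
After 10 (^): row=0 col=0 char='s'

Answer: s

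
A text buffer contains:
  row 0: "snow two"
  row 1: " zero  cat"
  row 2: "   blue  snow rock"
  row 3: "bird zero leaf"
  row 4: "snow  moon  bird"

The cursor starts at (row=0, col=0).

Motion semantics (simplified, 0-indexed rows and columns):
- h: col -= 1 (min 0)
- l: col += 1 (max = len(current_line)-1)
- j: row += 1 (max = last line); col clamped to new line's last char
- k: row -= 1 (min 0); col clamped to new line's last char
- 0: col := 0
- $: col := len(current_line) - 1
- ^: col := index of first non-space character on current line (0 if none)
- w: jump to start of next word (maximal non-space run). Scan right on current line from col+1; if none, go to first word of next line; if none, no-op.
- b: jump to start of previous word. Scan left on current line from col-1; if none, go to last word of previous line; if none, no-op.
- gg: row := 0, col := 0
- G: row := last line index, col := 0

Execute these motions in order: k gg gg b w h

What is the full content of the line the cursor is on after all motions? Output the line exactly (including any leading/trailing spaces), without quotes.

After 1 (k): row=0 col=0 char='s'
After 2 (gg): row=0 col=0 char='s'
After 3 (gg): row=0 col=0 char='s'
After 4 (b): row=0 col=0 char='s'
After 5 (w): row=0 col=5 char='t'
After 6 (h): row=0 col=4 char='_'

Answer: snow two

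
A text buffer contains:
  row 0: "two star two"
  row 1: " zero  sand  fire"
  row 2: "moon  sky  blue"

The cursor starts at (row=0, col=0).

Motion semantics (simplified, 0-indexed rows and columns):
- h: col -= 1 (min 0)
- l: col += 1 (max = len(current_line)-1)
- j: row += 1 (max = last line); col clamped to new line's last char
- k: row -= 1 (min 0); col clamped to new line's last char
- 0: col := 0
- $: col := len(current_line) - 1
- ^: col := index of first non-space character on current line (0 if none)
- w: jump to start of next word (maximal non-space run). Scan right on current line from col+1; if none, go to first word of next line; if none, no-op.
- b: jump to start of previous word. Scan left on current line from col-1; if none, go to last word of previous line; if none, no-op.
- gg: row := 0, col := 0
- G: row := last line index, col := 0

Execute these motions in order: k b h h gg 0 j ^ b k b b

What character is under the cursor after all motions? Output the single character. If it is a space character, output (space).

Answer: t

Derivation:
After 1 (k): row=0 col=0 char='t'
After 2 (b): row=0 col=0 char='t'
After 3 (h): row=0 col=0 char='t'
After 4 (h): row=0 col=0 char='t'
After 5 (gg): row=0 col=0 char='t'
After 6 (0): row=0 col=0 char='t'
After 7 (j): row=1 col=0 char='_'
After 8 (^): row=1 col=1 char='z'
After 9 (b): row=0 col=9 char='t'
After 10 (k): row=0 col=9 char='t'
After 11 (b): row=0 col=4 char='s'
After 12 (b): row=0 col=0 char='t'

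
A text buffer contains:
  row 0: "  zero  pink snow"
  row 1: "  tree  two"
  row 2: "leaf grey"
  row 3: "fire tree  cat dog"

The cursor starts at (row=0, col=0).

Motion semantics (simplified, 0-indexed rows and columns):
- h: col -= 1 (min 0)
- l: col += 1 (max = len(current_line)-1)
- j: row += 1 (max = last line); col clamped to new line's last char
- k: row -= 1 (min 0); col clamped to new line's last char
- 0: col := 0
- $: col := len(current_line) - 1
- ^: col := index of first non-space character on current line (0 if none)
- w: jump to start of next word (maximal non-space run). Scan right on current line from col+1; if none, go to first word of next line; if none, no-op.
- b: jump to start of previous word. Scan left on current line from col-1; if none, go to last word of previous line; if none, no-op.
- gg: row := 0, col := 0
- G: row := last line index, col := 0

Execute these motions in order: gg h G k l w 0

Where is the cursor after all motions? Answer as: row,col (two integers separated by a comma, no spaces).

After 1 (gg): row=0 col=0 char='_'
After 2 (h): row=0 col=0 char='_'
After 3 (G): row=3 col=0 char='f'
After 4 (k): row=2 col=0 char='l'
After 5 (l): row=2 col=1 char='e'
After 6 (w): row=2 col=5 char='g'
After 7 (0): row=2 col=0 char='l'

Answer: 2,0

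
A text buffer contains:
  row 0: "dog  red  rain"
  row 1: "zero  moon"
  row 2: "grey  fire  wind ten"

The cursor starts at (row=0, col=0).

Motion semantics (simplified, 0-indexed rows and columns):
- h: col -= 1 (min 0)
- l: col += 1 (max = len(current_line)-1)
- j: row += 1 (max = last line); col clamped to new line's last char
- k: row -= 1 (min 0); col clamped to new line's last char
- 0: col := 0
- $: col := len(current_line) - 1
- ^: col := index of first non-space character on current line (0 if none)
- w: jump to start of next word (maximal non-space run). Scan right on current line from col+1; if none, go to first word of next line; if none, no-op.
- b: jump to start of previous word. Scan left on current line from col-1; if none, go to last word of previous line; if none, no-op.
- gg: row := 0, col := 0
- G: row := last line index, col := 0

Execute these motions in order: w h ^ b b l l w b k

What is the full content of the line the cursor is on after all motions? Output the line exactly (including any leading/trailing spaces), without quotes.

After 1 (w): row=0 col=5 char='r'
After 2 (h): row=0 col=4 char='_'
After 3 (^): row=0 col=0 char='d'
After 4 (b): row=0 col=0 char='d'
After 5 (b): row=0 col=0 char='d'
After 6 (l): row=0 col=1 char='o'
After 7 (l): row=0 col=2 char='g'
After 8 (w): row=0 col=5 char='r'
After 9 (b): row=0 col=0 char='d'
After 10 (k): row=0 col=0 char='d'

Answer: dog  red  rain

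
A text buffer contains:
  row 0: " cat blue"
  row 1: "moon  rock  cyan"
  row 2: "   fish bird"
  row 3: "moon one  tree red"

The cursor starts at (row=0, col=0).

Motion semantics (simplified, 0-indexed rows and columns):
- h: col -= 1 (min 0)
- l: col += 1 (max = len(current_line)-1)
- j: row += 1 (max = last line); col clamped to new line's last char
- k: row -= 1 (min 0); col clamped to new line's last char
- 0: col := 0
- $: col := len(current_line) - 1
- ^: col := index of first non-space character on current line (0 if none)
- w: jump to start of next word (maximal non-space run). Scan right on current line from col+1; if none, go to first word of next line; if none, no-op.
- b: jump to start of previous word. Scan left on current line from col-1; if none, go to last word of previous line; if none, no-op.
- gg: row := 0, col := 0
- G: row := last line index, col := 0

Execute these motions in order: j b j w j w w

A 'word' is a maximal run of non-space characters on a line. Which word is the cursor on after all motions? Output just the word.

After 1 (j): row=1 col=0 char='m'
After 2 (b): row=0 col=5 char='b'
After 3 (j): row=1 col=5 char='_'
After 4 (w): row=1 col=6 char='r'
After 5 (j): row=2 col=6 char='h'
After 6 (w): row=2 col=8 char='b'
After 7 (w): row=3 col=0 char='m'

Answer: moon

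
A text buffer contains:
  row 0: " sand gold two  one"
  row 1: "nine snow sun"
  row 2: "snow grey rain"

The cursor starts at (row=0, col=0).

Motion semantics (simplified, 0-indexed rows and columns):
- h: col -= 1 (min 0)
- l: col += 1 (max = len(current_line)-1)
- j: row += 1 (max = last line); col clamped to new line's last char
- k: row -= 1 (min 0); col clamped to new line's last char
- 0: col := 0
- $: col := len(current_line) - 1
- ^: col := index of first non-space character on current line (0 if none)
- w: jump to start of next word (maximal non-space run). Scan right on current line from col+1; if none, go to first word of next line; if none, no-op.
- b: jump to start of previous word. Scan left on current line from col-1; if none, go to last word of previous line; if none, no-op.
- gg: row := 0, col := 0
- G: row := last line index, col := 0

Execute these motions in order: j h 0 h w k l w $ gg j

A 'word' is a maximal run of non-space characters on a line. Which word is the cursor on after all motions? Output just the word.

Answer: nine

Derivation:
After 1 (j): row=1 col=0 char='n'
After 2 (h): row=1 col=0 char='n'
After 3 (0): row=1 col=0 char='n'
After 4 (h): row=1 col=0 char='n'
After 5 (w): row=1 col=5 char='s'
After 6 (k): row=0 col=5 char='_'
After 7 (l): row=0 col=6 char='g'
After 8 (w): row=0 col=11 char='t'
After 9 ($): row=0 col=18 char='e'
After 10 (gg): row=0 col=0 char='_'
After 11 (j): row=1 col=0 char='n'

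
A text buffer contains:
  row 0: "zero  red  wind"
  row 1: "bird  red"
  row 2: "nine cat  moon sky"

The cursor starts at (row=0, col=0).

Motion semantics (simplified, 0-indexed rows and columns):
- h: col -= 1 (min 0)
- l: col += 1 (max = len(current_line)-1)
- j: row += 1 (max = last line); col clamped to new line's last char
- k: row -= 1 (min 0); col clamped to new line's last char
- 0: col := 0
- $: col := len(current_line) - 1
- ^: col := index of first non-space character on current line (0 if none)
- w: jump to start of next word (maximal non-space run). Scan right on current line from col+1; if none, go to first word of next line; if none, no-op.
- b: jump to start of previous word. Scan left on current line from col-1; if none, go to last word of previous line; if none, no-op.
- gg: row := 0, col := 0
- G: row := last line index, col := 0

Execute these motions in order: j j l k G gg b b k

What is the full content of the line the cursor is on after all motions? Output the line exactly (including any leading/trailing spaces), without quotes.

After 1 (j): row=1 col=0 char='b'
After 2 (j): row=2 col=0 char='n'
After 3 (l): row=2 col=1 char='i'
After 4 (k): row=1 col=1 char='i'
After 5 (G): row=2 col=0 char='n'
After 6 (gg): row=0 col=0 char='z'
After 7 (b): row=0 col=0 char='z'
After 8 (b): row=0 col=0 char='z'
After 9 (k): row=0 col=0 char='z'

Answer: zero  red  wind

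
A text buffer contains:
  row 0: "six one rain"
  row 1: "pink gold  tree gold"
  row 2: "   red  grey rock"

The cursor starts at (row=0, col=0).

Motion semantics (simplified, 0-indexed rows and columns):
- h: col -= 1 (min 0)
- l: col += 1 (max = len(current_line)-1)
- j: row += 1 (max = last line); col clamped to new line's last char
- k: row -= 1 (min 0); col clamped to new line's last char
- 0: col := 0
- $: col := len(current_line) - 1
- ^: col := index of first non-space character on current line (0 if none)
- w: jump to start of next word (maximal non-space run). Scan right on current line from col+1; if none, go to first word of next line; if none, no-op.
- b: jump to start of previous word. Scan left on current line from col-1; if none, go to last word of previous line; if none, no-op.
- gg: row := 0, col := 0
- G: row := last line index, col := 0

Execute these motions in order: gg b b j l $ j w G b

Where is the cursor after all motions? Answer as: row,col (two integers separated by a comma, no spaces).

Answer: 1,16

Derivation:
After 1 (gg): row=0 col=0 char='s'
After 2 (b): row=0 col=0 char='s'
After 3 (b): row=0 col=0 char='s'
After 4 (j): row=1 col=0 char='p'
After 5 (l): row=1 col=1 char='i'
After 6 ($): row=1 col=19 char='d'
After 7 (j): row=2 col=16 char='k'
After 8 (w): row=2 col=16 char='k'
After 9 (G): row=2 col=0 char='_'
After 10 (b): row=1 col=16 char='g'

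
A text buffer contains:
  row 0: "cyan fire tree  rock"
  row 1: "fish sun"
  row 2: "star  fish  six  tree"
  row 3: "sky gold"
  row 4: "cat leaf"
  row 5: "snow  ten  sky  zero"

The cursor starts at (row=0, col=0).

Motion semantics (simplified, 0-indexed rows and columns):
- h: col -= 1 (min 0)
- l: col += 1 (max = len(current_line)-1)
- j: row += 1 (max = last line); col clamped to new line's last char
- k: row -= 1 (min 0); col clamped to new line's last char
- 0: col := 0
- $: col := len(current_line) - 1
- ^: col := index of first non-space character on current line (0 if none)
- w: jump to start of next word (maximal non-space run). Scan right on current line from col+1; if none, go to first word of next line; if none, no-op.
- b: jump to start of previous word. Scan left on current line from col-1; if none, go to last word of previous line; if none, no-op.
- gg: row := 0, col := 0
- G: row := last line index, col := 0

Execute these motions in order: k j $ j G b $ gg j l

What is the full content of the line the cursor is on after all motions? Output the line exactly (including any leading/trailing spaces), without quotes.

After 1 (k): row=0 col=0 char='c'
After 2 (j): row=1 col=0 char='f'
After 3 ($): row=1 col=7 char='n'
After 4 (j): row=2 col=7 char='i'
After 5 (G): row=5 col=0 char='s'
After 6 (b): row=4 col=4 char='l'
After 7 ($): row=4 col=7 char='f'
After 8 (gg): row=0 col=0 char='c'
After 9 (j): row=1 col=0 char='f'
After 10 (l): row=1 col=1 char='i'

Answer: fish sun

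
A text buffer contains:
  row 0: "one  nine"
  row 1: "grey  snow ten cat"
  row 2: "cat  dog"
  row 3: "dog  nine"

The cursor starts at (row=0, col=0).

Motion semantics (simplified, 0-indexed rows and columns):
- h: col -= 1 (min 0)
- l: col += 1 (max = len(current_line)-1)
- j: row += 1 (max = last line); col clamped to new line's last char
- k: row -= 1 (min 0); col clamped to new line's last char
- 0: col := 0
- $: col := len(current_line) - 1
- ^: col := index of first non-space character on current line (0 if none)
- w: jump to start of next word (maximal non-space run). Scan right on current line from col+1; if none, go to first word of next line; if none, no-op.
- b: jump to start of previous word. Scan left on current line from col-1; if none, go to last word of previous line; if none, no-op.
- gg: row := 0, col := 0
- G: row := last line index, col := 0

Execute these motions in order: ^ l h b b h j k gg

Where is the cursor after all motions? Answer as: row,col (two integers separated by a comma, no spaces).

After 1 (^): row=0 col=0 char='o'
After 2 (l): row=0 col=1 char='n'
After 3 (h): row=0 col=0 char='o'
After 4 (b): row=0 col=0 char='o'
After 5 (b): row=0 col=0 char='o'
After 6 (h): row=0 col=0 char='o'
After 7 (j): row=1 col=0 char='g'
After 8 (k): row=0 col=0 char='o'
After 9 (gg): row=0 col=0 char='o'

Answer: 0,0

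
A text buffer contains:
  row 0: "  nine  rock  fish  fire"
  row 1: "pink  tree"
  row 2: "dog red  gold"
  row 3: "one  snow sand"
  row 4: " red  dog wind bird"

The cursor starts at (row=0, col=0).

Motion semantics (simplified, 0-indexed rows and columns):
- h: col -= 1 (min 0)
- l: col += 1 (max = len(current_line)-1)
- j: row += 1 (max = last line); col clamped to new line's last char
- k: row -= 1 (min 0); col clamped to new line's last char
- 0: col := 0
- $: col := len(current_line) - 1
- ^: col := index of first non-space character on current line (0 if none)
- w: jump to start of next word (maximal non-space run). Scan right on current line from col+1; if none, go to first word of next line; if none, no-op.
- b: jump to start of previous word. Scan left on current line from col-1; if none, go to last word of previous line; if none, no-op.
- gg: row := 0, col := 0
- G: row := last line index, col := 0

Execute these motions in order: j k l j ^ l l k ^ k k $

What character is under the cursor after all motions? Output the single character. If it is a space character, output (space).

Answer: e

Derivation:
After 1 (j): row=1 col=0 char='p'
After 2 (k): row=0 col=0 char='_'
After 3 (l): row=0 col=1 char='_'
After 4 (j): row=1 col=1 char='i'
After 5 (^): row=1 col=0 char='p'
After 6 (l): row=1 col=1 char='i'
After 7 (l): row=1 col=2 char='n'
After 8 (k): row=0 col=2 char='n'
After 9 (^): row=0 col=2 char='n'
After 10 (k): row=0 col=2 char='n'
After 11 (k): row=0 col=2 char='n'
After 12 ($): row=0 col=23 char='e'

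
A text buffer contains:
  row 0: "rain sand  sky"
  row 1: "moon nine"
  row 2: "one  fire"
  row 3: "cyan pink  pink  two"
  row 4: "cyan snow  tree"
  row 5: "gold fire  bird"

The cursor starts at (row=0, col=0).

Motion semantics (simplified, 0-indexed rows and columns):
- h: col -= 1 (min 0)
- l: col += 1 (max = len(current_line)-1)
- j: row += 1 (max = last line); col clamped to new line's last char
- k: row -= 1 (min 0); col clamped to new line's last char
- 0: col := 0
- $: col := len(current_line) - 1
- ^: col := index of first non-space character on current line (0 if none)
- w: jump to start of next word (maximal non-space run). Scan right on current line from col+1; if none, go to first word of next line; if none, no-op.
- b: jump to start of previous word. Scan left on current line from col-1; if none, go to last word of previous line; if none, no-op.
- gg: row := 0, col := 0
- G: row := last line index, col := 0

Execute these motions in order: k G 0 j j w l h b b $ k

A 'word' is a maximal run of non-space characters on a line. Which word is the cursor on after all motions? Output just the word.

Answer: pink

Derivation:
After 1 (k): row=0 col=0 char='r'
After 2 (G): row=5 col=0 char='g'
After 3 (0): row=5 col=0 char='g'
After 4 (j): row=5 col=0 char='g'
After 5 (j): row=5 col=0 char='g'
After 6 (w): row=5 col=5 char='f'
After 7 (l): row=5 col=6 char='i'
After 8 (h): row=5 col=5 char='f'
After 9 (b): row=5 col=0 char='g'
After 10 (b): row=4 col=11 char='t'
After 11 ($): row=4 col=14 char='e'
After 12 (k): row=3 col=14 char='k'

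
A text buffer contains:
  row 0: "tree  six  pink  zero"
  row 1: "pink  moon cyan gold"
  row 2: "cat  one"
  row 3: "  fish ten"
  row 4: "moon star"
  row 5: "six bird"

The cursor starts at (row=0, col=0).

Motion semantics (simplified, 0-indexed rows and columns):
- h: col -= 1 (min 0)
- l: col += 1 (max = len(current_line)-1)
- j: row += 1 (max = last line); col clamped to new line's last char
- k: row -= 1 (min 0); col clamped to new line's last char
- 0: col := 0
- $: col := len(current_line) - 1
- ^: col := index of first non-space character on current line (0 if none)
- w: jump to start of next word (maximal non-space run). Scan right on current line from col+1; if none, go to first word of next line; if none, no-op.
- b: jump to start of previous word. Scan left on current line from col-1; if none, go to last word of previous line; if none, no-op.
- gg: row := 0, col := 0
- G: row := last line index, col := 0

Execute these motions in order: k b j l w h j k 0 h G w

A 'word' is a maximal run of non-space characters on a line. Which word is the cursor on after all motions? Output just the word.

After 1 (k): row=0 col=0 char='t'
After 2 (b): row=0 col=0 char='t'
After 3 (j): row=1 col=0 char='p'
After 4 (l): row=1 col=1 char='i'
After 5 (w): row=1 col=6 char='m'
After 6 (h): row=1 col=5 char='_'
After 7 (j): row=2 col=5 char='o'
After 8 (k): row=1 col=5 char='_'
After 9 (0): row=1 col=0 char='p'
After 10 (h): row=1 col=0 char='p'
After 11 (G): row=5 col=0 char='s'
After 12 (w): row=5 col=4 char='b'

Answer: bird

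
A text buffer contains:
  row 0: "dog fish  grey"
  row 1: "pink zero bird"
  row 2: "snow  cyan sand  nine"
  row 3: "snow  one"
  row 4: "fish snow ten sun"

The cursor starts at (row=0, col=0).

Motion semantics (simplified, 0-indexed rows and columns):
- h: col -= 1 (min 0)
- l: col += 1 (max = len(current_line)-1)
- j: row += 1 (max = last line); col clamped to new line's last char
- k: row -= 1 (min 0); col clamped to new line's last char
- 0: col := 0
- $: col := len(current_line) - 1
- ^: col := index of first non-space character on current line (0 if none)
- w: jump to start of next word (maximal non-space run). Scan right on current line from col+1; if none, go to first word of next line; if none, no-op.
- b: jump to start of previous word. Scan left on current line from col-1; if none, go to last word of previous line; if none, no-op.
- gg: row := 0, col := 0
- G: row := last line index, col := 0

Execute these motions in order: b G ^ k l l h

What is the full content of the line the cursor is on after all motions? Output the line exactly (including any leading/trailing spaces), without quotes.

After 1 (b): row=0 col=0 char='d'
After 2 (G): row=4 col=0 char='f'
After 3 (^): row=4 col=0 char='f'
After 4 (k): row=3 col=0 char='s'
After 5 (l): row=3 col=1 char='n'
After 6 (l): row=3 col=2 char='o'
After 7 (h): row=3 col=1 char='n'

Answer: snow  one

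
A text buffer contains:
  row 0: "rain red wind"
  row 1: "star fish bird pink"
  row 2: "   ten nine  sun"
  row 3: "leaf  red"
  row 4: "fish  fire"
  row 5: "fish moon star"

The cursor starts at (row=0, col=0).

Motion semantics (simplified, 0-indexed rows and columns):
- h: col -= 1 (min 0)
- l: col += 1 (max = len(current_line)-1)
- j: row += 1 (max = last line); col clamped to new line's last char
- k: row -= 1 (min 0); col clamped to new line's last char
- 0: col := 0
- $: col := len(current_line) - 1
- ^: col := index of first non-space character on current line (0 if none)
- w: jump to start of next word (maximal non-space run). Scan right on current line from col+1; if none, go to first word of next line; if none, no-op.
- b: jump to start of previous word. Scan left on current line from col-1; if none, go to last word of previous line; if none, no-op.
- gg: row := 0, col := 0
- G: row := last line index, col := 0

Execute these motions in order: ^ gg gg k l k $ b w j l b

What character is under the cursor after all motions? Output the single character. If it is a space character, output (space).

After 1 (^): row=0 col=0 char='r'
After 2 (gg): row=0 col=0 char='r'
After 3 (gg): row=0 col=0 char='r'
After 4 (k): row=0 col=0 char='r'
After 5 (l): row=0 col=1 char='a'
After 6 (k): row=0 col=1 char='a'
After 7 ($): row=0 col=12 char='d'
After 8 (b): row=0 col=9 char='w'
After 9 (w): row=1 col=0 char='s'
After 10 (j): row=2 col=0 char='_'
After 11 (l): row=2 col=1 char='_'
After 12 (b): row=1 col=15 char='p'

Answer: p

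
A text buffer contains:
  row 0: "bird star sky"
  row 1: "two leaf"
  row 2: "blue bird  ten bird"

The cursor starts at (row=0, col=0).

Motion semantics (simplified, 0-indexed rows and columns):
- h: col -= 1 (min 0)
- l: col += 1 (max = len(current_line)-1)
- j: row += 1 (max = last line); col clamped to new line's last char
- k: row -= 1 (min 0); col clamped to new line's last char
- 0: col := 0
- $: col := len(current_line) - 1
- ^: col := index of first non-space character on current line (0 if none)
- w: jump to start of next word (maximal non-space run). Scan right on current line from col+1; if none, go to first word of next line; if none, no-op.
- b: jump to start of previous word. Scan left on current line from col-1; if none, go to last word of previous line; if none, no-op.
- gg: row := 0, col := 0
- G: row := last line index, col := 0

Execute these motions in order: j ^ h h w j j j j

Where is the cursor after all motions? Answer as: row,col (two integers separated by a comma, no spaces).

Answer: 2,4

Derivation:
After 1 (j): row=1 col=0 char='t'
After 2 (^): row=1 col=0 char='t'
After 3 (h): row=1 col=0 char='t'
After 4 (h): row=1 col=0 char='t'
After 5 (w): row=1 col=4 char='l'
After 6 (j): row=2 col=4 char='_'
After 7 (j): row=2 col=4 char='_'
After 8 (j): row=2 col=4 char='_'
After 9 (j): row=2 col=4 char='_'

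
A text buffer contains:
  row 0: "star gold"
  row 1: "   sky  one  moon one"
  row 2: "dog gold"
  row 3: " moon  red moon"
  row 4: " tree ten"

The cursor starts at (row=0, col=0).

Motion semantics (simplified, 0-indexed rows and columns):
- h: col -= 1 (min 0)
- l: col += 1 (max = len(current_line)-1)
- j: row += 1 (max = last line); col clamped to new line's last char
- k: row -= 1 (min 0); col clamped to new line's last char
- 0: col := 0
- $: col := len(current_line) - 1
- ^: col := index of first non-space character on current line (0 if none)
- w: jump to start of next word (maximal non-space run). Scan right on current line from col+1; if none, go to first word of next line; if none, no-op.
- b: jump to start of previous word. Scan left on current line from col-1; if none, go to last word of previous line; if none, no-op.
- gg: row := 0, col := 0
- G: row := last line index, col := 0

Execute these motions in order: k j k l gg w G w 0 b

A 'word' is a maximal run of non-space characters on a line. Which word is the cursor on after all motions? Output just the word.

After 1 (k): row=0 col=0 char='s'
After 2 (j): row=1 col=0 char='_'
After 3 (k): row=0 col=0 char='s'
After 4 (l): row=0 col=1 char='t'
After 5 (gg): row=0 col=0 char='s'
After 6 (w): row=0 col=5 char='g'
After 7 (G): row=4 col=0 char='_'
After 8 (w): row=4 col=1 char='t'
After 9 (0): row=4 col=0 char='_'
After 10 (b): row=3 col=11 char='m'

Answer: moon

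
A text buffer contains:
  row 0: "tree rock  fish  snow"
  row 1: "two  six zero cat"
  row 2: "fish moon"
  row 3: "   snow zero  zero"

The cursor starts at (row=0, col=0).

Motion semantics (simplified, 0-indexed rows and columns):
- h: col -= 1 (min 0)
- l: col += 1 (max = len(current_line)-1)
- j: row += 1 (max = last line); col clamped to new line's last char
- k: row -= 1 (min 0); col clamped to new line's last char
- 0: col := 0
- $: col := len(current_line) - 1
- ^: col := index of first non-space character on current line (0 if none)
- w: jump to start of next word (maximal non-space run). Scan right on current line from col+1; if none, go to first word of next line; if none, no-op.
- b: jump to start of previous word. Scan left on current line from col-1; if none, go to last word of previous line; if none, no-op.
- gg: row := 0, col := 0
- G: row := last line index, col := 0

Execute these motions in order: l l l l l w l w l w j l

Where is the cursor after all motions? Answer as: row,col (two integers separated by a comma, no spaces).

After 1 (l): row=0 col=1 char='r'
After 2 (l): row=0 col=2 char='e'
After 3 (l): row=0 col=3 char='e'
After 4 (l): row=0 col=4 char='_'
After 5 (l): row=0 col=5 char='r'
After 6 (w): row=0 col=11 char='f'
After 7 (l): row=0 col=12 char='i'
After 8 (w): row=0 col=17 char='s'
After 9 (l): row=0 col=18 char='n'
After 10 (w): row=1 col=0 char='t'
After 11 (j): row=2 col=0 char='f'
After 12 (l): row=2 col=1 char='i'

Answer: 2,1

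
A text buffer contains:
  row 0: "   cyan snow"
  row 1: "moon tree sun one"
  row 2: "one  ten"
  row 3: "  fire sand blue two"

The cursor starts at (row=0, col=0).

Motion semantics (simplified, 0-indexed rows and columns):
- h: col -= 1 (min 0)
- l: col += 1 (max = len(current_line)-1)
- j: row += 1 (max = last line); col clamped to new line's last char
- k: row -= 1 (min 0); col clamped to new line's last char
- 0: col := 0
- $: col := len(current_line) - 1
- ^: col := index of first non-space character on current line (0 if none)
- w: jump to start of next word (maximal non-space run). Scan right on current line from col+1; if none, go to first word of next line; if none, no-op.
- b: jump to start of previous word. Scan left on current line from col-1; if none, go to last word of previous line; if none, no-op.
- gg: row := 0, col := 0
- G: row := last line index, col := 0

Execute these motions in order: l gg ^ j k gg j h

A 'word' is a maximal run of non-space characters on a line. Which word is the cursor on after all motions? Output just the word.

Answer: moon

Derivation:
After 1 (l): row=0 col=1 char='_'
After 2 (gg): row=0 col=0 char='_'
After 3 (^): row=0 col=3 char='c'
After 4 (j): row=1 col=3 char='n'
After 5 (k): row=0 col=3 char='c'
After 6 (gg): row=0 col=0 char='_'
After 7 (j): row=1 col=0 char='m'
After 8 (h): row=1 col=0 char='m'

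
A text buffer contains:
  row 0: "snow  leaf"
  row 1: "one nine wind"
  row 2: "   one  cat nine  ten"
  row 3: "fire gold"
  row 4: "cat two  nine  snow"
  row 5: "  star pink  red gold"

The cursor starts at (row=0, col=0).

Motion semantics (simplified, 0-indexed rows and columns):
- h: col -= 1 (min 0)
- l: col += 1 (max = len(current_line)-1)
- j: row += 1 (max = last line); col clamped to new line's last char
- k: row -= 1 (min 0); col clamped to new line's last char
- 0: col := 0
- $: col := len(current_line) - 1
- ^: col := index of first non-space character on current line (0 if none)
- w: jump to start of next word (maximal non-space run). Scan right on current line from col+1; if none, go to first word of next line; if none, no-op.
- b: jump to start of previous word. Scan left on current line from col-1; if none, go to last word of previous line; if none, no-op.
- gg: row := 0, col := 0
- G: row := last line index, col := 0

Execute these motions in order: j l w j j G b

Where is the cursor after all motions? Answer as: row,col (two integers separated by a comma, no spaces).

After 1 (j): row=1 col=0 char='o'
After 2 (l): row=1 col=1 char='n'
After 3 (w): row=1 col=4 char='n'
After 4 (j): row=2 col=4 char='n'
After 5 (j): row=3 col=4 char='_'
After 6 (G): row=5 col=0 char='_'
After 7 (b): row=4 col=15 char='s'

Answer: 4,15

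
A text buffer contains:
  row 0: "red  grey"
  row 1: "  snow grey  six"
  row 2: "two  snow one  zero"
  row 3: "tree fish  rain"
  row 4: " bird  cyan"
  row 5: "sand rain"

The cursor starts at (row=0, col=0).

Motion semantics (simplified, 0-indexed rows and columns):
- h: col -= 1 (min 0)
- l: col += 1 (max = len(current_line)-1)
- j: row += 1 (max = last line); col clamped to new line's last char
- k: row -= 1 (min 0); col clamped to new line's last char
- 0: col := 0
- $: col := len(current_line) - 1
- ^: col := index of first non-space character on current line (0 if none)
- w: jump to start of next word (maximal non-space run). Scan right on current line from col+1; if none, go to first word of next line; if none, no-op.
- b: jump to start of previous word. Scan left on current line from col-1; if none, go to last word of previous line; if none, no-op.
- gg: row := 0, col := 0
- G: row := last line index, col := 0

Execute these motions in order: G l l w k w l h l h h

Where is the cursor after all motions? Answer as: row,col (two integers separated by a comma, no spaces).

Answer: 4,6

Derivation:
After 1 (G): row=5 col=0 char='s'
After 2 (l): row=5 col=1 char='a'
After 3 (l): row=5 col=2 char='n'
After 4 (w): row=5 col=5 char='r'
After 5 (k): row=4 col=5 char='_'
After 6 (w): row=4 col=7 char='c'
After 7 (l): row=4 col=8 char='y'
After 8 (h): row=4 col=7 char='c'
After 9 (l): row=4 col=8 char='y'
After 10 (h): row=4 col=7 char='c'
After 11 (h): row=4 col=6 char='_'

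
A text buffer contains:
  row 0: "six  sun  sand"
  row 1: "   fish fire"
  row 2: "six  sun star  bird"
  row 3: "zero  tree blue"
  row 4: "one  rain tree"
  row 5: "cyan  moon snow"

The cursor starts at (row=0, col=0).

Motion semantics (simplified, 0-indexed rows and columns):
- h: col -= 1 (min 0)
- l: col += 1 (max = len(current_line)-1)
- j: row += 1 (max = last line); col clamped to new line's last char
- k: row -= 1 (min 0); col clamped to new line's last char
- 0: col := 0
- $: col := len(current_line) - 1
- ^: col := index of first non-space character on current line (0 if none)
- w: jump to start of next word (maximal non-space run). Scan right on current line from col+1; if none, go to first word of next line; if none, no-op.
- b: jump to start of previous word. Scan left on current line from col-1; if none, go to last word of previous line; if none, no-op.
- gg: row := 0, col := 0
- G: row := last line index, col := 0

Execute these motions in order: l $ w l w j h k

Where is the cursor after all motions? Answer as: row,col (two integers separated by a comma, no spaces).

After 1 (l): row=0 col=1 char='i'
After 2 ($): row=0 col=13 char='d'
After 3 (w): row=1 col=3 char='f'
After 4 (l): row=1 col=4 char='i'
After 5 (w): row=1 col=8 char='f'
After 6 (j): row=2 col=8 char='_'
After 7 (h): row=2 col=7 char='n'
After 8 (k): row=1 col=7 char='_'

Answer: 1,7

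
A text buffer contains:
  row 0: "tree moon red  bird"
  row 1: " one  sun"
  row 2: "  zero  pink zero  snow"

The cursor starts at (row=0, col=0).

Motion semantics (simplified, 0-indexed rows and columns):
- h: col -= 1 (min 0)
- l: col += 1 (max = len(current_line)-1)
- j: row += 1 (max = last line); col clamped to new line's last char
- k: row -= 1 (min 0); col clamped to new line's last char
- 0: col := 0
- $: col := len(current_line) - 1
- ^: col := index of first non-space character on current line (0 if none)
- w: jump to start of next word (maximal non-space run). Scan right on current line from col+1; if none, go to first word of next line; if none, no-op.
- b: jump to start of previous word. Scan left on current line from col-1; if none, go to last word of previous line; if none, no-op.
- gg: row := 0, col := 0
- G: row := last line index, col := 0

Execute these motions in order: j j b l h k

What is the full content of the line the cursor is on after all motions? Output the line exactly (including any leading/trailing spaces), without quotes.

After 1 (j): row=1 col=0 char='_'
After 2 (j): row=2 col=0 char='_'
After 3 (b): row=1 col=6 char='s'
After 4 (l): row=1 col=7 char='u'
After 5 (h): row=1 col=6 char='s'
After 6 (k): row=0 col=6 char='o'

Answer: tree moon red  bird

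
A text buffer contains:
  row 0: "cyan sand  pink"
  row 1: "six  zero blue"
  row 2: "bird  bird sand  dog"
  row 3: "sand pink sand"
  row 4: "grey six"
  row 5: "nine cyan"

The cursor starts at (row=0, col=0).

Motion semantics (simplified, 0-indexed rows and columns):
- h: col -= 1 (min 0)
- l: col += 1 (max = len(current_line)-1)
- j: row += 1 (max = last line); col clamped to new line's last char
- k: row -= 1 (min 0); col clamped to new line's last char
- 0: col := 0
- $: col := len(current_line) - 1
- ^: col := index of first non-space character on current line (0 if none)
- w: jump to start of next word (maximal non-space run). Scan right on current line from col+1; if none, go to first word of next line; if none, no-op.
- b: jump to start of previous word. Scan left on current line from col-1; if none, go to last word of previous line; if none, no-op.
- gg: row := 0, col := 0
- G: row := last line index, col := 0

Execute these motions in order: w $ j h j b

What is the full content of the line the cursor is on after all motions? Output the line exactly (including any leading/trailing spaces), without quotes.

Answer: bird  bird sand  dog

Derivation:
After 1 (w): row=0 col=5 char='s'
After 2 ($): row=0 col=14 char='k'
After 3 (j): row=1 col=13 char='e'
After 4 (h): row=1 col=12 char='u'
After 5 (j): row=2 col=12 char='a'
After 6 (b): row=2 col=11 char='s'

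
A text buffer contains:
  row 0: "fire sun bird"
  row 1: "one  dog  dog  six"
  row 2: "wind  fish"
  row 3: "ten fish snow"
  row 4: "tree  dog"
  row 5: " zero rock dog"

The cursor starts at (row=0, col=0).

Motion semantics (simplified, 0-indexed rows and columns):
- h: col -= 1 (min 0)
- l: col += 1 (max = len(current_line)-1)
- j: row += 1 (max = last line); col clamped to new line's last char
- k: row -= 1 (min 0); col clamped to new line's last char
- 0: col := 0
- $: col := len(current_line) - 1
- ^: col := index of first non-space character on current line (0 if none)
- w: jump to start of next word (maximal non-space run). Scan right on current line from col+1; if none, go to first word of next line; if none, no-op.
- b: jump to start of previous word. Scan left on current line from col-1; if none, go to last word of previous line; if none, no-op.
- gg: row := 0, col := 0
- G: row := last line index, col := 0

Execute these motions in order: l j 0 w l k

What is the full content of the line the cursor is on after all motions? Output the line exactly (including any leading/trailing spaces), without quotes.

After 1 (l): row=0 col=1 char='i'
After 2 (j): row=1 col=1 char='n'
After 3 (0): row=1 col=0 char='o'
After 4 (w): row=1 col=5 char='d'
After 5 (l): row=1 col=6 char='o'
After 6 (k): row=0 col=6 char='u'

Answer: fire sun bird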